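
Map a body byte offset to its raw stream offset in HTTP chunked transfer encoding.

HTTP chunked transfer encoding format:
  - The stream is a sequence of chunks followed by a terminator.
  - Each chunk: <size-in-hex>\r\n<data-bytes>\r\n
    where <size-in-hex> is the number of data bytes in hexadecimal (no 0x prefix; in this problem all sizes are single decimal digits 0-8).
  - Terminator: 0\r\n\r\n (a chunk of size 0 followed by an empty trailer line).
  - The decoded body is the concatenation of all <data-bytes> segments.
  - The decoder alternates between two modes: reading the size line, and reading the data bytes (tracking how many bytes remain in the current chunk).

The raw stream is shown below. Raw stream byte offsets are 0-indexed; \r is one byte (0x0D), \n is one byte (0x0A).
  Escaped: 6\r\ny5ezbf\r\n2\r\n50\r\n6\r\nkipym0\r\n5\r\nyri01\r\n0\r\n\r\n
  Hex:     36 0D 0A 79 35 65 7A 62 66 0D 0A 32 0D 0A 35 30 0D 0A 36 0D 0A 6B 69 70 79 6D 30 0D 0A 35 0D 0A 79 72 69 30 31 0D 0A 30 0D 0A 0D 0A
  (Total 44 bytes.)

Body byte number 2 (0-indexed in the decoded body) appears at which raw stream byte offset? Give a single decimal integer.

Answer: 5

Derivation:
Chunk 1: stream[0..1]='6' size=0x6=6, data at stream[3..9]='y5ezbf' -> body[0..6], body so far='y5ezbf'
Chunk 2: stream[11..12]='2' size=0x2=2, data at stream[14..16]='50' -> body[6..8], body so far='y5ezbf50'
Chunk 3: stream[18..19]='6' size=0x6=6, data at stream[21..27]='kipym0' -> body[8..14], body so far='y5ezbf50kipym0'
Chunk 4: stream[29..30]='5' size=0x5=5, data at stream[32..37]='yri01' -> body[14..19], body so far='y5ezbf50kipym0yri01'
Chunk 5: stream[39..40]='0' size=0 (terminator). Final body='y5ezbf50kipym0yri01' (19 bytes)
Body byte 2 at stream offset 5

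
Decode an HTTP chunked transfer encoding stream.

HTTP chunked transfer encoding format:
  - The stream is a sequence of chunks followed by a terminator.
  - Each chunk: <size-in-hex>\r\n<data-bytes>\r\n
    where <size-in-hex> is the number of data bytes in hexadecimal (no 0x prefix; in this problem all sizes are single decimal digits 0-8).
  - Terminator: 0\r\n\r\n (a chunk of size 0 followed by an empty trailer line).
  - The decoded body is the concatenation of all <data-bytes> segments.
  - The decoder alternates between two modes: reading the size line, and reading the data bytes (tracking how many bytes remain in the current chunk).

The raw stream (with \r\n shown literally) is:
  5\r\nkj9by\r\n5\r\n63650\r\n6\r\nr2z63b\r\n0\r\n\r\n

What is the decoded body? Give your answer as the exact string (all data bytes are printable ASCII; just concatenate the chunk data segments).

Answer: kj9by63650r2z63b

Derivation:
Chunk 1: stream[0..1]='5' size=0x5=5, data at stream[3..8]='kj9by' -> body[0..5], body so far='kj9by'
Chunk 2: stream[10..11]='5' size=0x5=5, data at stream[13..18]='63650' -> body[5..10], body so far='kj9by63650'
Chunk 3: stream[20..21]='6' size=0x6=6, data at stream[23..29]='r2z63b' -> body[10..16], body so far='kj9by63650r2z63b'
Chunk 4: stream[31..32]='0' size=0 (terminator). Final body='kj9by63650r2z63b' (16 bytes)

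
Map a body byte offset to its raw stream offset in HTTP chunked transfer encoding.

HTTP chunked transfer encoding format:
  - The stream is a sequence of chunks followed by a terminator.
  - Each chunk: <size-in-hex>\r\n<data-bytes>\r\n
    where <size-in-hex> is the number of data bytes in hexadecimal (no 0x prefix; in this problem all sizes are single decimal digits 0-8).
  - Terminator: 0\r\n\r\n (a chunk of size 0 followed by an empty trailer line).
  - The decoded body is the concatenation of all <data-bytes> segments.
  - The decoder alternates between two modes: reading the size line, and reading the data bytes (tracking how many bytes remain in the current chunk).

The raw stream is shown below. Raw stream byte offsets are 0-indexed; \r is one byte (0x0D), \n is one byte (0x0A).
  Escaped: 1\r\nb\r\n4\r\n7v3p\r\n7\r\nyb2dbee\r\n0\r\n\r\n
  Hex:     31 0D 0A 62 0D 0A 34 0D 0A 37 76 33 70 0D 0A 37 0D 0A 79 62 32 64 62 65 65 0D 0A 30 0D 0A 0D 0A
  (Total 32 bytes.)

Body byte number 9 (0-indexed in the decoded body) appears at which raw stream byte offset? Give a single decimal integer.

Chunk 1: stream[0..1]='1' size=0x1=1, data at stream[3..4]='b' -> body[0..1], body so far='b'
Chunk 2: stream[6..7]='4' size=0x4=4, data at stream[9..13]='7v3p' -> body[1..5], body so far='b7v3p'
Chunk 3: stream[15..16]='7' size=0x7=7, data at stream[18..25]='yb2dbee' -> body[5..12], body so far='b7v3pyb2dbee'
Chunk 4: stream[27..28]='0' size=0 (terminator). Final body='b7v3pyb2dbee' (12 bytes)
Body byte 9 at stream offset 22

Answer: 22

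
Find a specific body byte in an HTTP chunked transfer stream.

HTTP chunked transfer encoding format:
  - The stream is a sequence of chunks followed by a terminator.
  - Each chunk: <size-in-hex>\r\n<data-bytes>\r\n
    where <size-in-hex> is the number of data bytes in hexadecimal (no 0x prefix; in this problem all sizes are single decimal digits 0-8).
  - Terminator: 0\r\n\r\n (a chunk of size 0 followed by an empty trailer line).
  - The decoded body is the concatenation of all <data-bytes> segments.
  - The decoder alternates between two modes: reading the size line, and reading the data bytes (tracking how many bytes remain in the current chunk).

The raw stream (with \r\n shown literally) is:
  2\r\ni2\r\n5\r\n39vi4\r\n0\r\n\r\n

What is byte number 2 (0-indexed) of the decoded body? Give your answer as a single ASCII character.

Answer: 3

Derivation:
Chunk 1: stream[0..1]='2' size=0x2=2, data at stream[3..5]='i2' -> body[0..2], body so far='i2'
Chunk 2: stream[7..8]='5' size=0x5=5, data at stream[10..15]='39vi4' -> body[2..7], body so far='i239vi4'
Chunk 3: stream[17..18]='0' size=0 (terminator). Final body='i239vi4' (7 bytes)
Body byte 2 = '3'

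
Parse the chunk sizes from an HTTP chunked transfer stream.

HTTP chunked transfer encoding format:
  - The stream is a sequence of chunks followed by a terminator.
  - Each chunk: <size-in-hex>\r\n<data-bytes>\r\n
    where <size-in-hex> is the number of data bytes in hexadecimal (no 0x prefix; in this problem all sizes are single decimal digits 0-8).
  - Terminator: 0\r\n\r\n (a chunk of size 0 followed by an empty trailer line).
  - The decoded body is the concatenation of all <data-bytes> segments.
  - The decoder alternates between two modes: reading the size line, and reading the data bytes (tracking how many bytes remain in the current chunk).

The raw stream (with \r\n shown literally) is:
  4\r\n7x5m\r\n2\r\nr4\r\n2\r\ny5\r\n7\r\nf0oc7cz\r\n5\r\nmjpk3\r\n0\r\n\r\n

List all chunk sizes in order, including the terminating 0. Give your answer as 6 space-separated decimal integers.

Answer: 4 2 2 7 5 0

Derivation:
Chunk 1: stream[0..1]='4' size=0x4=4, data at stream[3..7]='7x5m' -> body[0..4], body so far='7x5m'
Chunk 2: stream[9..10]='2' size=0x2=2, data at stream[12..14]='r4' -> body[4..6], body so far='7x5mr4'
Chunk 3: stream[16..17]='2' size=0x2=2, data at stream[19..21]='y5' -> body[6..8], body so far='7x5mr4y5'
Chunk 4: stream[23..24]='7' size=0x7=7, data at stream[26..33]='f0oc7cz' -> body[8..15], body so far='7x5mr4y5f0oc7cz'
Chunk 5: stream[35..36]='5' size=0x5=5, data at stream[38..43]='mjpk3' -> body[15..20], body so far='7x5mr4y5f0oc7czmjpk3'
Chunk 6: stream[45..46]='0' size=0 (terminator). Final body='7x5mr4y5f0oc7czmjpk3' (20 bytes)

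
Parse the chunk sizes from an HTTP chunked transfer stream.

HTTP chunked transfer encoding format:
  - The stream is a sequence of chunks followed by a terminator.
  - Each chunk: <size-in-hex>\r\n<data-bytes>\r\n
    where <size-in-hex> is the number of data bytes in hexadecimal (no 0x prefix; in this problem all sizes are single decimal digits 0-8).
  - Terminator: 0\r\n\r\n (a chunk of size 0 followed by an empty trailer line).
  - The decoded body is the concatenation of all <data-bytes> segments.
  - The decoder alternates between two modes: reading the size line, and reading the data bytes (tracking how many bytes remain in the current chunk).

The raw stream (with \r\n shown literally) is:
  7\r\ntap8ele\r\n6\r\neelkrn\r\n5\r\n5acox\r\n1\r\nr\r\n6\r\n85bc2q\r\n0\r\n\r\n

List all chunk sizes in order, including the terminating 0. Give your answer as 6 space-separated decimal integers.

Answer: 7 6 5 1 6 0

Derivation:
Chunk 1: stream[0..1]='7' size=0x7=7, data at stream[3..10]='tap8ele' -> body[0..7], body so far='tap8ele'
Chunk 2: stream[12..13]='6' size=0x6=6, data at stream[15..21]='eelkrn' -> body[7..13], body so far='tap8eleeelkrn'
Chunk 3: stream[23..24]='5' size=0x5=5, data at stream[26..31]='5acox' -> body[13..18], body so far='tap8eleeelkrn5acox'
Chunk 4: stream[33..34]='1' size=0x1=1, data at stream[36..37]='r' -> body[18..19], body so far='tap8eleeelkrn5acoxr'
Chunk 5: stream[39..40]='6' size=0x6=6, data at stream[42..48]='85bc2q' -> body[19..25], body so far='tap8eleeelkrn5acoxr85bc2q'
Chunk 6: stream[50..51]='0' size=0 (terminator). Final body='tap8eleeelkrn5acoxr85bc2q' (25 bytes)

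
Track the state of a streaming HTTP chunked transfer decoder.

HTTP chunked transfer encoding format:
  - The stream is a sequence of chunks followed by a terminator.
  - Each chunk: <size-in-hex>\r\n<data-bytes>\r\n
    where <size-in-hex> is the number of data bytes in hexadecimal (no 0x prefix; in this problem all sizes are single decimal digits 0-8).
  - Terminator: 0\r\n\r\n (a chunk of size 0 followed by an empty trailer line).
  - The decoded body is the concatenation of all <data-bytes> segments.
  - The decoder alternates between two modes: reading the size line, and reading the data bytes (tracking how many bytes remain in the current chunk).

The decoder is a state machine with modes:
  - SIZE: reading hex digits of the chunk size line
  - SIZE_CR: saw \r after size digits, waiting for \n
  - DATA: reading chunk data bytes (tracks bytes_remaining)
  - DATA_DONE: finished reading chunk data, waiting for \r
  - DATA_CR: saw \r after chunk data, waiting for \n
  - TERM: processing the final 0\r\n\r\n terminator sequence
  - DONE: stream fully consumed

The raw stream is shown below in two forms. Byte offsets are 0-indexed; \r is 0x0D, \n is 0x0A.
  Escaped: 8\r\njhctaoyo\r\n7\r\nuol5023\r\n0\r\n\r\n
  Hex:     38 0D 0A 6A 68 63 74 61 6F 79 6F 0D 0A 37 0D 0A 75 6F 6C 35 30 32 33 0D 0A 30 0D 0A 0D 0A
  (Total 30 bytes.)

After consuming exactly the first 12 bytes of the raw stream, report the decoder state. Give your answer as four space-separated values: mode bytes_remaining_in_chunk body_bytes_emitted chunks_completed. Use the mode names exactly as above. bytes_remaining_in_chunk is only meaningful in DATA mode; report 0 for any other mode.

Byte 0 = '8': mode=SIZE remaining=0 emitted=0 chunks_done=0
Byte 1 = 0x0D: mode=SIZE_CR remaining=0 emitted=0 chunks_done=0
Byte 2 = 0x0A: mode=DATA remaining=8 emitted=0 chunks_done=0
Byte 3 = 'j': mode=DATA remaining=7 emitted=1 chunks_done=0
Byte 4 = 'h': mode=DATA remaining=6 emitted=2 chunks_done=0
Byte 5 = 'c': mode=DATA remaining=5 emitted=3 chunks_done=0
Byte 6 = 't': mode=DATA remaining=4 emitted=4 chunks_done=0
Byte 7 = 'a': mode=DATA remaining=3 emitted=5 chunks_done=0
Byte 8 = 'o': mode=DATA remaining=2 emitted=6 chunks_done=0
Byte 9 = 'y': mode=DATA remaining=1 emitted=7 chunks_done=0
Byte 10 = 'o': mode=DATA_DONE remaining=0 emitted=8 chunks_done=0
Byte 11 = 0x0D: mode=DATA_CR remaining=0 emitted=8 chunks_done=0

Answer: DATA_CR 0 8 0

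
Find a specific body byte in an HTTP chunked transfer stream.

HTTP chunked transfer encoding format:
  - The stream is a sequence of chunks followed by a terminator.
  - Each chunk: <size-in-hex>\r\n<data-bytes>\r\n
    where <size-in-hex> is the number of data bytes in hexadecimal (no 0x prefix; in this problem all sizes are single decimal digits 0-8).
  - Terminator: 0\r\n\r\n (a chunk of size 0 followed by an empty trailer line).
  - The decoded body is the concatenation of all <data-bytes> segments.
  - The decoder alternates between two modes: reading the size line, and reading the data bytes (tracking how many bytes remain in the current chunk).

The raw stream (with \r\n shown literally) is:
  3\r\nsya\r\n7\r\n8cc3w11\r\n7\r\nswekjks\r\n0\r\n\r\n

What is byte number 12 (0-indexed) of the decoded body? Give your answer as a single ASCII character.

Answer: e

Derivation:
Chunk 1: stream[0..1]='3' size=0x3=3, data at stream[3..6]='sya' -> body[0..3], body so far='sya'
Chunk 2: stream[8..9]='7' size=0x7=7, data at stream[11..18]='8cc3w11' -> body[3..10], body so far='sya8cc3w11'
Chunk 3: stream[20..21]='7' size=0x7=7, data at stream[23..30]='swekjks' -> body[10..17], body so far='sya8cc3w11swekjks'
Chunk 4: stream[32..33]='0' size=0 (terminator). Final body='sya8cc3w11swekjks' (17 bytes)
Body byte 12 = 'e'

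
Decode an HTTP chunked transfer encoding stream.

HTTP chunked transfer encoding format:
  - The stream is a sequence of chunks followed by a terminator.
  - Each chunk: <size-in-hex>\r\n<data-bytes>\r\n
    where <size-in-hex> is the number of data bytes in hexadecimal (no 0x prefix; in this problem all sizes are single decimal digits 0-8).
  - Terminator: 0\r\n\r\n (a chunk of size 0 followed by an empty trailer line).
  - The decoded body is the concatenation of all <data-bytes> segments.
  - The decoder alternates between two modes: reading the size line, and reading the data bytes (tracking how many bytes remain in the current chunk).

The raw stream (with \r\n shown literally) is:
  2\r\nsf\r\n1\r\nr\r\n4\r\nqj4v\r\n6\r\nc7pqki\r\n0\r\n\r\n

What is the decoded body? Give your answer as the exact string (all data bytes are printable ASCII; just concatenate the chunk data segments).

Answer: sfrqj4vc7pqki

Derivation:
Chunk 1: stream[0..1]='2' size=0x2=2, data at stream[3..5]='sf' -> body[0..2], body so far='sf'
Chunk 2: stream[7..8]='1' size=0x1=1, data at stream[10..11]='r' -> body[2..3], body so far='sfr'
Chunk 3: stream[13..14]='4' size=0x4=4, data at stream[16..20]='qj4v' -> body[3..7], body so far='sfrqj4v'
Chunk 4: stream[22..23]='6' size=0x6=6, data at stream[25..31]='c7pqki' -> body[7..13], body so far='sfrqj4vc7pqki'
Chunk 5: stream[33..34]='0' size=0 (terminator). Final body='sfrqj4vc7pqki' (13 bytes)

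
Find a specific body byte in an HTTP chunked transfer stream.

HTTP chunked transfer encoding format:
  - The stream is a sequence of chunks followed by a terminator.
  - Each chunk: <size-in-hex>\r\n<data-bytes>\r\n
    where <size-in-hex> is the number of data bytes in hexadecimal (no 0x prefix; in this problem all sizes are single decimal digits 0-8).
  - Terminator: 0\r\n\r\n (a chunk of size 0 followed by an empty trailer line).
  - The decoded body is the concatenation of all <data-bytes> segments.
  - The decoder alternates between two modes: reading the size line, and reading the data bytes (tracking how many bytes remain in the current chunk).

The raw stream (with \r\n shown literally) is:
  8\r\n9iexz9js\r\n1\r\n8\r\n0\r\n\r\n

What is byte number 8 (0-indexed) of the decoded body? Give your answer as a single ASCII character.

Answer: 8

Derivation:
Chunk 1: stream[0..1]='8' size=0x8=8, data at stream[3..11]='9iexz9js' -> body[0..8], body so far='9iexz9js'
Chunk 2: stream[13..14]='1' size=0x1=1, data at stream[16..17]='8' -> body[8..9], body so far='9iexz9js8'
Chunk 3: stream[19..20]='0' size=0 (terminator). Final body='9iexz9js8' (9 bytes)
Body byte 8 = '8'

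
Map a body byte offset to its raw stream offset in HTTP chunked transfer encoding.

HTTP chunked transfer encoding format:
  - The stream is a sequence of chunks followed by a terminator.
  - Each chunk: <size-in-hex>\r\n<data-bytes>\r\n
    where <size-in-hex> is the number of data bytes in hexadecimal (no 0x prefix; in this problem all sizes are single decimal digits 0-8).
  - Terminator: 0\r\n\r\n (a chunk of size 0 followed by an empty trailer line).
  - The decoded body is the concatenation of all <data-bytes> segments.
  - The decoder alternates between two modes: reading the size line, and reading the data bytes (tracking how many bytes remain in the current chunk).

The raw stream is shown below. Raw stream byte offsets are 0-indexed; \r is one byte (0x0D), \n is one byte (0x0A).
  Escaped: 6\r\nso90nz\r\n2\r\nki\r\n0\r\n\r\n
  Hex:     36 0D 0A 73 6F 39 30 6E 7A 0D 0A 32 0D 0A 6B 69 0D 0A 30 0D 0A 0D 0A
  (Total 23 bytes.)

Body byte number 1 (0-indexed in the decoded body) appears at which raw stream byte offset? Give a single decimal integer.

Answer: 4

Derivation:
Chunk 1: stream[0..1]='6' size=0x6=6, data at stream[3..9]='so90nz' -> body[0..6], body so far='so90nz'
Chunk 2: stream[11..12]='2' size=0x2=2, data at stream[14..16]='ki' -> body[6..8], body so far='so90nzki'
Chunk 3: stream[18..19]='0' size=0 (terminator). Final body='so90nzki' (8 bytes)
Body byte 1 at stream offset 4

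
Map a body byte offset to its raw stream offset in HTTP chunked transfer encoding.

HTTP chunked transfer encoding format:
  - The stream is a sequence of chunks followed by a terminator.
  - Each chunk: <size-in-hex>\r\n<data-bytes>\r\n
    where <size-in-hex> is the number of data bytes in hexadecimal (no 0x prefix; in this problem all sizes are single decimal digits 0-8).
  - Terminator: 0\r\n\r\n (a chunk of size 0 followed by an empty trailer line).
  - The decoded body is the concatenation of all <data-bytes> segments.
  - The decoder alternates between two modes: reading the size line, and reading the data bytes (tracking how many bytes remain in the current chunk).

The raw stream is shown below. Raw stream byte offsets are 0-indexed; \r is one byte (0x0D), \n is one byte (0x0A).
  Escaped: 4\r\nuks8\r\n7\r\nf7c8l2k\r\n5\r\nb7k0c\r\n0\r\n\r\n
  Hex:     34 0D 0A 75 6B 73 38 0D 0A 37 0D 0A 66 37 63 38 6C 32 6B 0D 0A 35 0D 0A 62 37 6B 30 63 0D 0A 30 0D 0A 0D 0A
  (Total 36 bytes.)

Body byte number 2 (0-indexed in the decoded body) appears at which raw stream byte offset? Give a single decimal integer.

Chunk 1: stream[0..1]='4' size=0x4=4, data at stream[3..7]='uks8' -> body[0..4], body so far='uks8'
Chunk 2: stream[9..10]='7' size=0x7=7, data at stream[12..19]='f7c8l2k' -> body[4..11], body so far='uks8f7c8l2k'
Chunk 3: stream[21..22]='5' size=0x5=5, data at stream[24..29]='b7k0c' -> body[11..16], body so far='uks8f7c8l2kb7k0c'
Chunk 4: stream[31..32]='0' size=0 (terminator). Final body='uks8f7c8l2kb7k0c' (16 bytes)
Body byte 2 at stream offset 5

Answer: 5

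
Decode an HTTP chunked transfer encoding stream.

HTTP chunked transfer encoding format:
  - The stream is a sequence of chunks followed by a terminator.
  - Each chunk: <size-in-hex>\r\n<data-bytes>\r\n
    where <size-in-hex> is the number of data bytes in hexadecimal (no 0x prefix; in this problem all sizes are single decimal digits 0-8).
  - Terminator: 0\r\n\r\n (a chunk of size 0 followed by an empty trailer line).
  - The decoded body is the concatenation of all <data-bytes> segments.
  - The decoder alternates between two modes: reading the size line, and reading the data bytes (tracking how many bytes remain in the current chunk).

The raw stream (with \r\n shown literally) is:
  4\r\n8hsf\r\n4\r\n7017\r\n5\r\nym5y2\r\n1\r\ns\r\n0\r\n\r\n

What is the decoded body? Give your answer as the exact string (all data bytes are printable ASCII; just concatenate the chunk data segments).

Answer: 8hsf7017ym5y2s

Derivation:
Chunk 1: stream[0..1]='4' size=0x4=4, data at stream[3..7]='8hsf' -> body[0..4], body so far='8hsf'
Chunk 2: stream[9..10]='4' size=0x4=4, data at stream[12..16]='7017' -> body[4..8], body so far='8hsf7017'
Chunk 3: stream[18..19]='5' size=0x5=5, data at stream[21..26]='ym5y2' -> body[8..13], body so far='8hsf7017ym5y2'
Chunk 4: stream[28..29]='1' size=0x1=1, data at stream[31..32]='s' -> body[13..14], body so far='8hsf7017ym5y2s'
Chunk 5: stream[34..35]='0' size=0 (terminator). Final body='8hsf7017ym5y2s' (14 bytes)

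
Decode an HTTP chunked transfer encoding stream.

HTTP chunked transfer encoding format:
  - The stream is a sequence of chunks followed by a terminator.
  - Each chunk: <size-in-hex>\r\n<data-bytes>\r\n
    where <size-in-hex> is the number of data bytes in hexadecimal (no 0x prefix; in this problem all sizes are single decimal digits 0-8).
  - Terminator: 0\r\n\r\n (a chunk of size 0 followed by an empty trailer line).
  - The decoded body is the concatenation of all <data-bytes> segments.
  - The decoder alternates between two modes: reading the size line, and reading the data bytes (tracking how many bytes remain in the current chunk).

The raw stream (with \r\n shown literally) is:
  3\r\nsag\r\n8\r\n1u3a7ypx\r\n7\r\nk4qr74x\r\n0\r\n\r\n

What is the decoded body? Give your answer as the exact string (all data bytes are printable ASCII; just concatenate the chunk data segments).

Answer: sag1u3a7ypxk4qr74x

Derivation:
Chunk 1: stream[0..1]='3' size=0x3=3, data at stream[3..6]='sag' -> body[0..3], body so far='sag'
Chunk 2: stream[8..9]='8' size=0x8=8, data at stream[11..19]='1u3a7ypx' -> body[3..11], body so far='sag1u3a7ypx'
Chunk 3: stream[21..22]='7' size=0x7=7, data at stream[24..31]='k4qr74x' -> body[11..18], body so far='sag1u3a7ypxk4qr74x'
Chunk 4: stream[33..34]='0' size=0 (terminator). Final body='sag1u3a7ypxk4qr74x' (18 bytes)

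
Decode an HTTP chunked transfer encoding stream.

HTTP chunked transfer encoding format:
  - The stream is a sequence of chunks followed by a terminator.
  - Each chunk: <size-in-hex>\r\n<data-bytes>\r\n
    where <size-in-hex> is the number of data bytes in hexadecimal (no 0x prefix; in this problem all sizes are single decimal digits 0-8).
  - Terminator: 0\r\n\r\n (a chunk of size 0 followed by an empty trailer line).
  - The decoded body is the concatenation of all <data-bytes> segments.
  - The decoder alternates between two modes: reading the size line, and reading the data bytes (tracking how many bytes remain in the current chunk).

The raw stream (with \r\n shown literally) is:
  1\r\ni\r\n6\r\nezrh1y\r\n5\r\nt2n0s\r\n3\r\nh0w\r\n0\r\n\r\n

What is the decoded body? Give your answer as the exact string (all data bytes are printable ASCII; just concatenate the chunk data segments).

Answer: iezrh1yt2n0sh0w

Derivation:
Chunk 1: stream[0..1]='1' size=0x1=1, data at stream[3..4]='i' -> body[0..1], body so far='i'
Chunk 2: stream[6..7]='6' size=0x6=6, data at stream[9..15]='ezrh1y' -> body[1..7], body so far='iezrh1y'
Chunk 3: stream[17..18]='5' size=0x5=5, data at stream[20..25]='t2n0s' -> body[7..12], body so far='iezrh1yt2n0s'
Chunk 4: stream[27..28]='3' size=0x3=3, data at stream[30..33]='h0w' -> body[12..15], body so far='iezrh1yt2n0sh0w'
Chunk 5: stream[35..36]='0' size=0 (terminator). Final body='iezrh1yt2n0sh0w' (15 bytes)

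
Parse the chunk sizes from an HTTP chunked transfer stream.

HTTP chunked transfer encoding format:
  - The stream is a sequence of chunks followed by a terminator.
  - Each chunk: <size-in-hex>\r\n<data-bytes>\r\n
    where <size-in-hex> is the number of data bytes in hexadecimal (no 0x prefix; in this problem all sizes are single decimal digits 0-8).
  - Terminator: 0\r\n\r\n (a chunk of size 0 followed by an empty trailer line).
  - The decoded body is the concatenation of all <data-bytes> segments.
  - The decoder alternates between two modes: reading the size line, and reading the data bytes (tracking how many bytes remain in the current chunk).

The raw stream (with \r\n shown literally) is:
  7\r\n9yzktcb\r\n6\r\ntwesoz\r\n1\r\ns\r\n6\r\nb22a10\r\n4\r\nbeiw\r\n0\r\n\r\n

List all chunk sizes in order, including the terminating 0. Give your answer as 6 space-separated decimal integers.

Chunk 1: stream[0..1]='7' size=0x7=7, data at stream[3..10]='9yzktcb' -> body[0..7], body so far='9yzktcb'
Chunk 2: stream[12..13]='6' size=0x6=6, data at stream[15..21]='twesoz' -> body[7..13], body so far='9yzktcbtwesoz'
Chunk 3: stream[23..24]='1' size=0x1=1, data at stream[26..27]='s' -> body[13..14], body so far='9yzktcbtwesozs'
Chunk 4: stream[29..30]='6' size=0x6=6, data at stream[32..38]='b22a10' -> body[14..20], body so far='9yzktcbtwesozsb22a10'
Chunk 5: stream[40..41]='4' size=0x4=4, data at stream[43..47]='beiw' -> body[20..24], body so far='9yzktcbtwesozsb22a10beiw'
Chunk 6: stream[49..50]='0' size=0 (terminator). Final body='9yzktcbtwesozsb22a10beiw' (24 bytes)

Answer: 7 6 1 6 4 0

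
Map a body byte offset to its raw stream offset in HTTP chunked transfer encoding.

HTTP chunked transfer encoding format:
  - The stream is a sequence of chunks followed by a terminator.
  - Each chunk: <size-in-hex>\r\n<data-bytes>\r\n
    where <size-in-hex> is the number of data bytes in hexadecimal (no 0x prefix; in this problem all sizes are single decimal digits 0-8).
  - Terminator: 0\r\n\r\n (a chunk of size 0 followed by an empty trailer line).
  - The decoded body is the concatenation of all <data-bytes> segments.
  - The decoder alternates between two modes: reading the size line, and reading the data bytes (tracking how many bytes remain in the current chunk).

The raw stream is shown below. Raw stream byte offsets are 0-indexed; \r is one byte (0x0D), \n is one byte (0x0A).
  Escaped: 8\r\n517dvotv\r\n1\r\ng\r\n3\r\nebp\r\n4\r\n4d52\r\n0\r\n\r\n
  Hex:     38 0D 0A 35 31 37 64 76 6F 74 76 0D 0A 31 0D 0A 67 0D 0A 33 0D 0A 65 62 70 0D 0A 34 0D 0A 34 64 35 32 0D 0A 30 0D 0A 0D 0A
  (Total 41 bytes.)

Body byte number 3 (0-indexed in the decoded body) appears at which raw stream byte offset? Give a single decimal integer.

Chunk 1: stream[0..1]='8' size=0x8=8, data at stream[3..11]='517dvotv' -> body[0..8], body so far='517dvotv'
Chunk 2: stream[13..14]='1' size=0x1=1, data at stream[16..17]='g' -> body[8..9], body so far='517dvotvg'
Chunk 3: stream[19..20]='3' size=0x3=3, data at stream[22..25]='ebp' -> body[9..12], body so far='517dvotvgebp'
Chunk 4: stream[27..28]='4' size=0x4=4, data at stream[30..34]='4d52' -> body[12..16], body so far='517dvotvgebp4d52'
Chunk 5: stream[36..37]='0' size=0 (terminator). Final body='517dvotvgebp4d52' (16 bytes)
Body byte 3 at stream offset 6

Answer: 6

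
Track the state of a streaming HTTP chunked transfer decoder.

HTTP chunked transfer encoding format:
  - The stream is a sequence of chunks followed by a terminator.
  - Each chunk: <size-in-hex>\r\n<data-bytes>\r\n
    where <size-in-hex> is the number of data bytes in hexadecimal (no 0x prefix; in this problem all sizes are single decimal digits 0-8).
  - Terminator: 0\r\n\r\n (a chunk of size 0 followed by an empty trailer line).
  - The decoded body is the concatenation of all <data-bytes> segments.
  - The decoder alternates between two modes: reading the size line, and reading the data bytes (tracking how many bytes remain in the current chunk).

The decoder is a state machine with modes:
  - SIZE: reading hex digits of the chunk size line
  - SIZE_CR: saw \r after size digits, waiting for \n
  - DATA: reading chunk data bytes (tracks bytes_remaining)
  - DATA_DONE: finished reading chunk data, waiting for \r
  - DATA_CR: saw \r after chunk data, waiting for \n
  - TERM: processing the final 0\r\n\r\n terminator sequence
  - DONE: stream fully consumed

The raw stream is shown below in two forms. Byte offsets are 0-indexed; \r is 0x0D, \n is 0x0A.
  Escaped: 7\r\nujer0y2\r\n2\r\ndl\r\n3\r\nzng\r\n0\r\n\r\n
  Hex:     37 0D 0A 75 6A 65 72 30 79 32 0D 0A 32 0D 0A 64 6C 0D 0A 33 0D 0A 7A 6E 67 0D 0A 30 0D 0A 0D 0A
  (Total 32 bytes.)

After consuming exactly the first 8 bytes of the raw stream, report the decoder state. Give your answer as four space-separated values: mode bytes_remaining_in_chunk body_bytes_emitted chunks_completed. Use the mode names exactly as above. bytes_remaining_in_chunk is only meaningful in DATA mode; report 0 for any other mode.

Answer: DATA 2 5 0

Derivation:
Byte 0 = '7': mode=SIZE remaining=0 emitted=0 chunks_done=0
Byte 1 = 0x0D: mode=SIZE_CR remaining=0 emitted=0 chunks_done=0
Byte 2 = 0x0A: mode=DATA remaining=7 emitted=0 chunks_done=0
Byte 3 = 'u': mode=DATA remaining=6 emitted=1 chunks_done=0
Byte 4 = 'j': mode=DATA remaining=5 emitted=2 chunks_done=0
Byte 5 = 'e': mode=DATA remaining=4 emitted=3 chunks_done=0
Byte 6 = 'r': mode=DATA remaining=3 emitted=4 chunks_done=0
Byte 7 = '0': mode=DATA remaining=2 emitted=5 chunks_done=0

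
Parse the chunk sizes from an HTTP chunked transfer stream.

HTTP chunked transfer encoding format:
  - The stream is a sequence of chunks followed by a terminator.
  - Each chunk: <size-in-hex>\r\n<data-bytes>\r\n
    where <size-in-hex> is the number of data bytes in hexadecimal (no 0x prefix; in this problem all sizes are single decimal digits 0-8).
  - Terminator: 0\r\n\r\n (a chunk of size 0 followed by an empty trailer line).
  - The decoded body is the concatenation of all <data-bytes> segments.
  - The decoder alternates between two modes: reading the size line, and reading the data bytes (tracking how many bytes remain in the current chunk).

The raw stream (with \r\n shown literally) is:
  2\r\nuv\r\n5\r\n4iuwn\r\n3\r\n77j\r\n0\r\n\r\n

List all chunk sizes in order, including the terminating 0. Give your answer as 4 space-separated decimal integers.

Answer: 2 5 3 0

Derivation:
Chunk 1: stream[0..1]='2' size=0x2=2, data at stream[3..5]='uv' -> body[0..2], body so far='uv'
Chunk 2: stream[7..8]='5' size=0x5=5, data at stream[10..15]='4iuwn' -> body[2..7], body so far='uv4iuwn'
Chunk 3: stream[17..18]='3' size=0x3=3, data at stream[20..23]='77j' -> body[7..10], body so far='uv4iuwn77j'
Chunk 4: stream[25..26]='0' size=0 (terminator). Final body='uv4iuwn77j' (10 bytes)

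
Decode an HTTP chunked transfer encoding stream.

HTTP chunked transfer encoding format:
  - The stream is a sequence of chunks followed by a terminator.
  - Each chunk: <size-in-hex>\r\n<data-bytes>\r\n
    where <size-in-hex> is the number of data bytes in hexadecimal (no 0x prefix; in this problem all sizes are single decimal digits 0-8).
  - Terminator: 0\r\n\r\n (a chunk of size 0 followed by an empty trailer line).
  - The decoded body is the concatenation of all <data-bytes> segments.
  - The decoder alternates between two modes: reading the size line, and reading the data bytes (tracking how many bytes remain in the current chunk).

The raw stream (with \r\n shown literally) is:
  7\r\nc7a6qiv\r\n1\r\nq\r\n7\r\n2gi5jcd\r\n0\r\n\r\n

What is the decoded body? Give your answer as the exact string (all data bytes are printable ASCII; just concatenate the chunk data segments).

Chunk 1: stream[0..1]='7' size=0x7=7, data at stream[3..10]='c7a6qiv' -> body[0..7], body so far='c7a6qiv'
Chunk 2: stream[12..13]='1' size=0x1=1, data at stream[15..16]='q' -> body[7..8], body so far='c7a6qivq'
Chunk 3: stream[18..19]='7' size=0x7=7, data at stream[21..28]='2gi5jcd' -> body[8..15], body so far='c7a6qivq2gi5jcd'
Chunk 4: stream[30..31]='0' size=0 (terminator). Final body='c7a6qivq2gi5jcd' (15 bytes)

Answer: c7a6qivq2gi5jcd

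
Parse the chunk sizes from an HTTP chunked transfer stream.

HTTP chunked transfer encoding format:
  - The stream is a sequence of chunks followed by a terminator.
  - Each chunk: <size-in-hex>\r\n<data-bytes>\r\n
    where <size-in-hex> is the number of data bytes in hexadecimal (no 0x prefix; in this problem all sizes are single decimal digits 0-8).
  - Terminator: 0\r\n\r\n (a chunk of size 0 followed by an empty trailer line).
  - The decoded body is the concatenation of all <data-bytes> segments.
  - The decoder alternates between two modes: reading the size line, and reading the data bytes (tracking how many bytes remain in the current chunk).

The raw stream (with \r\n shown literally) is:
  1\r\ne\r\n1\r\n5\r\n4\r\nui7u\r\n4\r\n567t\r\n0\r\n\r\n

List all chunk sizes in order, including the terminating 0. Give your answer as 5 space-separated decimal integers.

Answer: 1 1 4 4 0

Derivation:
Chunk 1: stream[0..1]='1' size=0x1=1, data at stream[3..4]='e' -> body[0..1], body so far='e'
Chunk 2: stream[6..7]='1' size=0x1=1, data at stream[9..10]='5' -> body[1..2], body so far='e5'
Chunk 3: stream[12..13]='4' size=0x4=4, data at stream[15..19]='ui7u' -> body[2..6], body so far='e5ui7u'
Chunk 4: stream[21..22]='4' size=0x4=4, data at stream[24..28]='567t' -> body[6..10], body so far='e5ui7u567t'
Chunk 5: stream[30..31]='0' size=0 (terminator). Final body='e5ui7u567t' (10 bytes)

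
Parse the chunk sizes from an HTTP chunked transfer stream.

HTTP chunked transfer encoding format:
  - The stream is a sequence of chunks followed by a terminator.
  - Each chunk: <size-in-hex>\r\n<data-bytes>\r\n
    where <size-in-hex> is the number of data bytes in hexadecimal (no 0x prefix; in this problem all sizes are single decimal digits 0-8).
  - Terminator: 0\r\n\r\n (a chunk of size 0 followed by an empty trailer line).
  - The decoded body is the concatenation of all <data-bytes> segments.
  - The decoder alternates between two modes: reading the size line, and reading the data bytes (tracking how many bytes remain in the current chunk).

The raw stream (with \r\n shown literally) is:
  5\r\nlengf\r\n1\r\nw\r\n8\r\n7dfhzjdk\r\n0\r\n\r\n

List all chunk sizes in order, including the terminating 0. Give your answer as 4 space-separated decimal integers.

Chunk 1: stream[0..1]='5' size=0x5=5, data at stream[3..8]='lengf' -> body[0..5], body so far='lengf'
Chunk 2: stream[10..11]='1' size=0x1=1, data at stream[13..14]='w' -> body[5..6], body so far='lengfw'
Chunk 3: stream[16..17]='8' size=0x8=8, data at stream[19..27]='7dfhzjdk' -> body[6..14], body so far='lengfw7dfhzjdk'
Chunk 4: stream[29..30]='0' size=0 (terminator). Final body='lengfw7dfhzjdk' (14 bytes)

Answer: 5 1 8 0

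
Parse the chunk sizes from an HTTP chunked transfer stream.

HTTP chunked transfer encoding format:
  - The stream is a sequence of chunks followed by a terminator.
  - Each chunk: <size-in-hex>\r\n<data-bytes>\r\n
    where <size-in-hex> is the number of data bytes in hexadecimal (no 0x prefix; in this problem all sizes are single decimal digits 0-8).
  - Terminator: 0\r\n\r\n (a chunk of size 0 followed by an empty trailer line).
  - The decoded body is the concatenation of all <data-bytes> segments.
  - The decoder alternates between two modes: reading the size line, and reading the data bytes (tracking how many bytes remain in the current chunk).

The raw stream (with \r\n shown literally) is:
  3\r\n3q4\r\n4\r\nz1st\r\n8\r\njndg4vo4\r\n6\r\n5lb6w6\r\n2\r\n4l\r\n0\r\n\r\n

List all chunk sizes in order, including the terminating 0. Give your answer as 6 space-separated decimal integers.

Answer: 3 4 8 6 2 0

Derivation:
Chunk 1: stream[0..1]='3' size=0x3=3, data at stream[3..6]='3q4' -> body[0..3], body so far='3q4'
Chunk 2: stream[8..9]='4' size=0x4=4, data at stream[11..15]='z1st' -> body[3..7], body so far='3q4z1st'
Chunk 3: stream[17..18]='8' size=0x8=8, data at stream[20..28]='jndg4vo4' -> body[7..15], body so far='3q4z1stjndg4vo4'
Chunk 4: stream[30..31]='6' size=0x6=6, data at stream[33..39]='5lb6w6' -> body[15..21], body so far='3q4z1stjndg4vo45lb6w6'
Chunk 5: stream[41..42]='2' size=0x2=2, data at stream[44..46]='4l' -> body[21..23], body so far='3q4z1stjndg4vo45lb6w64l'
Chunk 6: stream[48..49]='0' size=0 (terminator). Final body='3q4z1stjndg4vo45lb6w64l' (23 bytes)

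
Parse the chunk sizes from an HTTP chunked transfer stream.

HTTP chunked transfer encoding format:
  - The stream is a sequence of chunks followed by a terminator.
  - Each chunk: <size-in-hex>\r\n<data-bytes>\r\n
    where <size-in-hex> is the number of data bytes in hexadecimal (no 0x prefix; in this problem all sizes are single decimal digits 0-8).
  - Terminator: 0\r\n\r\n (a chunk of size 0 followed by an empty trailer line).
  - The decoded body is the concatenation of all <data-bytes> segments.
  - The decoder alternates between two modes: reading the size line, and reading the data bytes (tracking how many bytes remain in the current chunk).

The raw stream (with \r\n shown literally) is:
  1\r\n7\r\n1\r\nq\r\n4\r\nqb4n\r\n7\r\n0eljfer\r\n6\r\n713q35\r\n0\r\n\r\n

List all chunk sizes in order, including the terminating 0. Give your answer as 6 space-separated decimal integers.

Chunk 1: stream[0..1]='1' size=0x1=1, data at stream[3..4]='7' -> body[0..1], body so far='7'
Chunk 2: stream[6..7]='1' size=0x1=1, data at stream[9..10]='q' -> body[1..2], body so far='7q'
Chunk 3: stream[12..13]='4' size=0x4=4, data at stream[15..19]='qb4n' -> body[2..6], body so far='7qqb4n'
Chunk 4: stream[21..22]='7' size=0x7=7, data at stream[24..31]='0eljfer' -> body[6..13], body so far='7qqb4n0eljfer'
Chunk 5: stream[33..34]='6' size=0x6=6, data at stream[36..42]='713q35' -> body[13..19], body so far='7qqb4n0eljfer713q35'
Chunk 6: stream[44..45]='0' size=0 (terminator). Final body='7qqb4n0eljfer713q35' (19 bytes)

Answer: 1 1 4 7 6 0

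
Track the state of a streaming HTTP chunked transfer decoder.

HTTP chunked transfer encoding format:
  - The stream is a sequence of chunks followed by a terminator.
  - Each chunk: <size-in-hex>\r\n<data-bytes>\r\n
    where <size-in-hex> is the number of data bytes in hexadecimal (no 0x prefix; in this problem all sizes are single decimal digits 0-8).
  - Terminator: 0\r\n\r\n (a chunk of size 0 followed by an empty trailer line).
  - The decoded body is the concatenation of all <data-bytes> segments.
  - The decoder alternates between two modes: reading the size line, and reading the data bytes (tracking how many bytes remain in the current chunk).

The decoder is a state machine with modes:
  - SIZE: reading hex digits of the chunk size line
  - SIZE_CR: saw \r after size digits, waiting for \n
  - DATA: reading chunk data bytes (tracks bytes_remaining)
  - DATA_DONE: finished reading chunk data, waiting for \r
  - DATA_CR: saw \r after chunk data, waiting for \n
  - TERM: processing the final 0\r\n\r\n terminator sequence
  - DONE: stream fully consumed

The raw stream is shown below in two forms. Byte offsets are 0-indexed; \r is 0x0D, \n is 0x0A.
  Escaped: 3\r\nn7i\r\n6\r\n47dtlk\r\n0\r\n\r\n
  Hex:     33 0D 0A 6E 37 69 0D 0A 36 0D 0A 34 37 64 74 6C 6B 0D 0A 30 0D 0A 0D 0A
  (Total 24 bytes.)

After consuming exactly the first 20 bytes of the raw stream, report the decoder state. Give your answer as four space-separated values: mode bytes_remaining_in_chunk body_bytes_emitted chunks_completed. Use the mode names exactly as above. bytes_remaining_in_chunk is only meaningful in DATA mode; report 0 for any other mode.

Byte 0 = '3': mode=SIZE remaining=0 emitted=0 chunks_done=0
Byte 1 = 0x0D: mode=SIZE_CR remaining=0 emitted=0 chunks_done=0
Byte 2 = 0x0A: mode=DATA remaining=3 emitted=0 chunks_done=0
Byte 3 = 'n': mode=DATA remaining=2 emitted=1 chunks_done=0
Byte 4 = '7': mode=DATA remaining=1 emitted=2 chunks_done=0
Byte 5 = 'i': mode=DATA_DONE remaining=0 emitted=3 chunks_done=0
Byte 6 = 0x0D: mode=DATA_CR remaining=0 emitted=3 chunks_done=0
Byte 7 = 0x0A: mode=SIZE remaining=0 emitted=3 chunks_done=1
Byte 8 = '6': mode=SIZE remaining=0 emitted=3 chunks_done=1
Byte 9 = 0x0D: mode=SIZE_CR remaining=0 emitted=3 chunks_done=1
Byte 10 = 0x0A: mode=DATA remaining=6 emitted=3 chunks_done=1
Byte 11 = '4': mode=DATA remaining=5 emitted=4 chunks_done=1
Byte 12 = '7': mode=DATA remaining=4 emitted=5 chunks_done=1
Byte 13 = 'd': mode=DATA remaining=3 emitted=6 chunks_done=1
Byte 14 = 't': mode=DATA remaining=2 emitted=7 chunks_done=1
Byte 15 = 'l': mode=DATA remaining=1 emitted=8 chunks_done=1
Byte 16 = 'k': mode=DATA_DONE remaining=0 emitted=9 chunks_done=1
Byte 17 = 0x0D: mode=DATA_CR remaining=0 emitted=9 chunks_done=1
Byte 18 = 0x0A: mode=SIZE remaining=0 emitted=9 chunks_done=2
Byte 19 = '0': mode=SIZE remaining=0 emitted=9 chunks_done=2

Answer: SIZE 0 9 2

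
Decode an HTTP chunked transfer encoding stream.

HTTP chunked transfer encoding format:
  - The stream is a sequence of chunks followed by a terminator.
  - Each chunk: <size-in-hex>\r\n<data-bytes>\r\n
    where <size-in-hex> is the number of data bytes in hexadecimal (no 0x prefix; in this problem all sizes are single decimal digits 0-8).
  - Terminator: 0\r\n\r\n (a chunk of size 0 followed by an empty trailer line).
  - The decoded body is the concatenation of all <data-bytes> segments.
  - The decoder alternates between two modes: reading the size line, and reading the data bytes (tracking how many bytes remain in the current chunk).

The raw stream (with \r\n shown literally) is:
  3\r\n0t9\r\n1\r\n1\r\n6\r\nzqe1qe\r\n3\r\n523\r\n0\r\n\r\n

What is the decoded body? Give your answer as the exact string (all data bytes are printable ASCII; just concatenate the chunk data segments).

Answer: 0t91zqe1qe523

Derivation:
Chunk 1: stream[0..1]='3' size=0x3=3, data at stream[3..6]='0t9' -> body[0..3], body so far='0t9'
Chunk 2: stream[8..9]='1' size=0x1=1, data at stream[11..12]='1' -> body[3..4], body so far='0t91'
Chunk 3: stream[14..15]='6' size=0x6=6, data at stream[17..23]='zqe1qe' -> body[4..10], body so far='0t91zqe1qe'
Chunk 4: stream[25..26]='3' size=0x3=3, data at stream[28..31]='523' -> body[10..13], body so far='0t91zqe1qe523'
Chunk 5: stream[33..34]='0' size=0 (terminator). Final body='0t91zqe1qe523' (13 bytes)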